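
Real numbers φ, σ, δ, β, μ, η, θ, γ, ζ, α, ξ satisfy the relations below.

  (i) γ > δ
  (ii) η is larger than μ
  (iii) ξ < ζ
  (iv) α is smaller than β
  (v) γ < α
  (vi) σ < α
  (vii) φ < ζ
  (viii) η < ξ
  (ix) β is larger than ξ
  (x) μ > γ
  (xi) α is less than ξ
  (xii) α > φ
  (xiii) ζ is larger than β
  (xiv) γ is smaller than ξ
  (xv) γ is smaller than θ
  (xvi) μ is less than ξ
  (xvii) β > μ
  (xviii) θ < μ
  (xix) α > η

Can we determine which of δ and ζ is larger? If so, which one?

ζ

δ < γ and γ < θ give δ < θ.
Then θ < μ extends the chain to μ.
With μ < η: δ < γ < θ < μ < η.
Then η < α extends the chain to α.
With α < ξ: δ < γ < θ < μ < η < α < ξ.
Then ξ < β extends the chain to β.
Then β < ζ extends the chain to ζ.
So ζ is larger.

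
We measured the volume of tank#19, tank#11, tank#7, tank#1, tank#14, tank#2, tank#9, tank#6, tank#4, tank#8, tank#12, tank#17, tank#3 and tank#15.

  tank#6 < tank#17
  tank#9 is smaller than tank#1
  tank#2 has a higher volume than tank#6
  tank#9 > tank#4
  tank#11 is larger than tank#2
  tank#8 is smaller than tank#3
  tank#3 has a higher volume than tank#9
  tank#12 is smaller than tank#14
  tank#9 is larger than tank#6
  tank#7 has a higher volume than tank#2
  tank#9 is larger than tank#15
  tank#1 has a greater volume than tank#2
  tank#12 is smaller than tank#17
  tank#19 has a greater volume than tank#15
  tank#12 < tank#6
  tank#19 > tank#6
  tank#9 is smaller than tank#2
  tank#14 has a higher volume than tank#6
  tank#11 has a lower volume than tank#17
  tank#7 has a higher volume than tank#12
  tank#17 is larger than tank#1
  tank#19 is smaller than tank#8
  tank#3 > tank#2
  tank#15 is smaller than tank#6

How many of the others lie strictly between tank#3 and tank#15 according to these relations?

5

Chaining upward from tank#15 reaches: tank#6, tank#9, tank#14, tank#2, tank#19, tank#11, tank#8, tank#7, tank#1, tank#17.
Chaining downward from tank#3 reaches: tank#12, tank#4, tank#6, tank#9, tank#2, tank#19, tank#8.
Strictly between tank#15 and tank#3 are those in both lists: tank#6, tank#9, tank#2, tank#19, tank#8 — 5 elements.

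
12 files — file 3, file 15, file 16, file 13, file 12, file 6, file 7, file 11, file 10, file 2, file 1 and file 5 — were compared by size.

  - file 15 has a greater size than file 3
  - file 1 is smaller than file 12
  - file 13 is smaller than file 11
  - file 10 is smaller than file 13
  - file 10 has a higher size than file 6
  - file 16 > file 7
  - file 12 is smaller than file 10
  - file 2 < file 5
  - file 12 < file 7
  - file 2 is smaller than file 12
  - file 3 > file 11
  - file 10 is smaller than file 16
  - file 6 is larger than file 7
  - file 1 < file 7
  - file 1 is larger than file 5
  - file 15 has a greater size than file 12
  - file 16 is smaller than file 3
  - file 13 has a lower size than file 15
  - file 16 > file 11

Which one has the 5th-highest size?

Piecing the relations together gives one ordering: file 2 < file 5 < file 1 < file 12 < file 7 < file 6 < file 10 < file 13 < file 11 < file 16 < file 3 < file 15.
Counting 5 from the largest end gives file 13.

file 13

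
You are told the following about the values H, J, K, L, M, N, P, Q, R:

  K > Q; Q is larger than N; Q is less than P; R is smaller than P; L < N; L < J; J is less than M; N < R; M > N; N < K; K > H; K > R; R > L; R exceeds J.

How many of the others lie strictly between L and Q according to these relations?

1

Chaining upward from L reaches: N, J, R, M, P, K.
Chaining downward from Q reaches: N.
Strictly between L and Q are those in both lists: N — 1 element.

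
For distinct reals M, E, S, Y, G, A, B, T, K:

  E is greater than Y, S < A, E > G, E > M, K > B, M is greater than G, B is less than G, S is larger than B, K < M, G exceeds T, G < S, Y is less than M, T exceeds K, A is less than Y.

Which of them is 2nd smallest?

The consecutive relations fix a unique order: B < K < T < G < S < A < Y < M < E.
The 2nd smallest is K.

K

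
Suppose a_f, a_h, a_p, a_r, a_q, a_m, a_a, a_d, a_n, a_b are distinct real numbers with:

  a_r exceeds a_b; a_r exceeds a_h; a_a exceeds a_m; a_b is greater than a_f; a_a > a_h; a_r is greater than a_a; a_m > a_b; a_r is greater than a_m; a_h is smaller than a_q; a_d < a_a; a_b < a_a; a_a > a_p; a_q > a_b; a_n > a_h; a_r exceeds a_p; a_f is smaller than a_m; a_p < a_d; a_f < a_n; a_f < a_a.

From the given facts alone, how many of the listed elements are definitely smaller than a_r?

7

The elements the relations force below a_r are a_f, a_b, a_m, a_p, a_h, a_d, a_a — no chain reaches any other.
That is 7.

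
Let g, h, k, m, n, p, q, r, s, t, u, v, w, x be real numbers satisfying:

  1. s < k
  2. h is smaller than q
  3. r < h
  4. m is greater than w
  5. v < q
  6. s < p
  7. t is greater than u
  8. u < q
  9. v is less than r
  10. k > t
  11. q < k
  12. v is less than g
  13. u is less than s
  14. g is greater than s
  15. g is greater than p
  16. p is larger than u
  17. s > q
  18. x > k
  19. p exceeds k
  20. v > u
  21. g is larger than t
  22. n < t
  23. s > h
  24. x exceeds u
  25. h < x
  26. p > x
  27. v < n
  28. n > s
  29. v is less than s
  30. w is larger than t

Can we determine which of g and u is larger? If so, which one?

g

The relevant relations are u < v; v < r; r < h; h < q; q < s; s < n; n < t; t < k; k < p; p < g.
Together: u < v < r < h < q < s < n < t < k < p < g.
So g is larger.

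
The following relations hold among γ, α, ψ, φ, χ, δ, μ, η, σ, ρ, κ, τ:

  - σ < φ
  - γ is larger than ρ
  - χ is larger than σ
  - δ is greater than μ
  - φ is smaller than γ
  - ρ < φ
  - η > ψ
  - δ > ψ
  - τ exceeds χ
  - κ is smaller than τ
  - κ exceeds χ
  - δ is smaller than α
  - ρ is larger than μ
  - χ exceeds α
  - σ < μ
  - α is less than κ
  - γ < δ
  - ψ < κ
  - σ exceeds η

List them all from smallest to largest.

ψ < η < σ < μ < ρ < φ < γ < δ < α < χ < κ < τ

Nothing is placed below ψ, so it is least; from there ψ < η; η < σ; σ < μ; μ < ρ; ρ < φ; φ < γ; γ < δ; δ < α; α < χ; χ < κ; κ < τ, each given directly.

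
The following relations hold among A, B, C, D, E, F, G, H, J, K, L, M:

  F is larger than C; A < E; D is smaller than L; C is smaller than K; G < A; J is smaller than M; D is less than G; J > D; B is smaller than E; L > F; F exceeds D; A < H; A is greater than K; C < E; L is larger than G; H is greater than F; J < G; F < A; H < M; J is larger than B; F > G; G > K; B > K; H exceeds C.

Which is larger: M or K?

Chaining the given relations: K < B < J < G < F < A < H < M.
So K < M; M is the larger of the two.

M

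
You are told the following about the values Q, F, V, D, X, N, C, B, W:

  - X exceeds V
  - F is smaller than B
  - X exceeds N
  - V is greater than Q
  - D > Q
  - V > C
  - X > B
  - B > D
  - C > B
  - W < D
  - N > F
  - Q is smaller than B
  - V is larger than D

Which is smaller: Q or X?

Q

The relevant relations are Q < D; D < B; B < C; C < V; V < X.
Together: Q < D < B < C < V < X.
So Q < X; Q is the smaller of the two.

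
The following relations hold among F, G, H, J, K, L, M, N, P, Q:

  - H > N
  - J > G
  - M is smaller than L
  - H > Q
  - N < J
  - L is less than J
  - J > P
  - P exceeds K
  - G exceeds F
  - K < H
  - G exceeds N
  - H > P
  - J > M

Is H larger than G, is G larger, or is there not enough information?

Following every chain through H: below H we get K, P, N, Q.
G is not reached, and no chain runs the other way from G to H.
So the given relations leave the order of H and G undetermined.

undetermined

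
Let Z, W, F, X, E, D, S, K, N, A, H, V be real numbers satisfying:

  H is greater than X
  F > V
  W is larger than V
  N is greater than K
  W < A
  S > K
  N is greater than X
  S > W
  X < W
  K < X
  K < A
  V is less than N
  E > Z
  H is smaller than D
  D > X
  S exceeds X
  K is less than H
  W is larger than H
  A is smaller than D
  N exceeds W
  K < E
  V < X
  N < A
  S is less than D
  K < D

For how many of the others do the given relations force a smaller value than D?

The elements the relations force below D are K, V, X, H, W, S, N, A — no chain reaches any other.
That is 8.

8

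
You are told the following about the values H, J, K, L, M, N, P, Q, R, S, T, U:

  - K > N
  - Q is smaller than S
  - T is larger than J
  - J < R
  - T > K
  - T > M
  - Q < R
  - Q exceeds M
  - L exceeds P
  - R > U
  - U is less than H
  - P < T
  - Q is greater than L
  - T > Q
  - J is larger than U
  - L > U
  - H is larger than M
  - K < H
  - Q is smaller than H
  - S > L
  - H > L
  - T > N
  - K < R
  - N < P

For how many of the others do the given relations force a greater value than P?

Directly above P: L, T.
One step further: Q, S, H (5 so far).
One step further: R (6 so far).
No other element is forced above P by the given relations, so the count is 6.

6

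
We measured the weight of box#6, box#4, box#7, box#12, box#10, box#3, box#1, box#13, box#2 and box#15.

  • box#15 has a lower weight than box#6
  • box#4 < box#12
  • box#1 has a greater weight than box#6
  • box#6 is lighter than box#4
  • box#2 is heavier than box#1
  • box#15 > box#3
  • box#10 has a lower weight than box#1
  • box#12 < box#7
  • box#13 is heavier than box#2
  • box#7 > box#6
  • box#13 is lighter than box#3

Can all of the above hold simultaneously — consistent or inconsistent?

inconsistent

Chaining the given relations yields box#1 < box#2 < box#13 < box#3 < box#15 < box#6, so box#1 < box#6. But one relation states box#6 < box#1. These cannot both hold.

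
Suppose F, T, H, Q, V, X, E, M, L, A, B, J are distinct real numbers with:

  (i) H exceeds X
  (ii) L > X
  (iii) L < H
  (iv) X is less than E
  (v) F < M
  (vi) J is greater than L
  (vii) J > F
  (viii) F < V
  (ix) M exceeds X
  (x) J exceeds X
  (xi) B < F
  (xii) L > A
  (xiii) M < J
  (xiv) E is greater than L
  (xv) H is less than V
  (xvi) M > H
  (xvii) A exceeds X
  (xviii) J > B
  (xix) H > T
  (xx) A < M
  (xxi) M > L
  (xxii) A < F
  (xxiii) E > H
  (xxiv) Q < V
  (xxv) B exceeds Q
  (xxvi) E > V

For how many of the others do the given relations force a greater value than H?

4

Directly above H: M, V, E.
One step further: J (4 so far).
No other element is forced above H by the given relations, so the count is 4.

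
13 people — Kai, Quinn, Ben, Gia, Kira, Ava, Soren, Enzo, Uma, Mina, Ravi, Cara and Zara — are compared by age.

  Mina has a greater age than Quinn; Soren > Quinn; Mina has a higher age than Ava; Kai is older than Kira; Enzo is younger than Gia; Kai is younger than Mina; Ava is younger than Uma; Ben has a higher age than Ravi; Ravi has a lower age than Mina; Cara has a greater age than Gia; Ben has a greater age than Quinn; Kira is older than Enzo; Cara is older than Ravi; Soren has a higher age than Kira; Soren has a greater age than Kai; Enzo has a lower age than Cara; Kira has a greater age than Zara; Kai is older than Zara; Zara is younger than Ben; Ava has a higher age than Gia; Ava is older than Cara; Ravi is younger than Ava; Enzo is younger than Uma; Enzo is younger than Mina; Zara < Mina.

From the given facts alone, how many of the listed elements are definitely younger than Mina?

Directly below Mina: Enzo, Zara, Ravi, Kai, Quinn, Ava.
One step further: Kira, Gia, Cara (9 so far).
No other element is forced below Mina by the given relations, so the count is 9.

9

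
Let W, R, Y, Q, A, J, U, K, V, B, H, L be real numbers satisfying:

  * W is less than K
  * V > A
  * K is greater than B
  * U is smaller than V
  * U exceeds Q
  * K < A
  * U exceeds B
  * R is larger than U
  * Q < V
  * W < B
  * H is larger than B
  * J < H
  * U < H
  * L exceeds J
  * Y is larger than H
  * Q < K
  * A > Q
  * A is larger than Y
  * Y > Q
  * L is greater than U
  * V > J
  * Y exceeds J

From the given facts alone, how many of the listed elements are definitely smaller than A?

The elements the relations force below A are Q, W, J, B, U, K, H, Y — no chain reaches any other.
That is 8.

8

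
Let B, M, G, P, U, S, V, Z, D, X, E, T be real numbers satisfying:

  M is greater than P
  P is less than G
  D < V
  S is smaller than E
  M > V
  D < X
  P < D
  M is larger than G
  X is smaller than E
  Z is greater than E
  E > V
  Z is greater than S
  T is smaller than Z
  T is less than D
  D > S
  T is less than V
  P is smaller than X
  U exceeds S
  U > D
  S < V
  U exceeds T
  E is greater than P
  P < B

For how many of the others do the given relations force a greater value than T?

7

Directly above T: D, U, V, Z.
One step further: X, E, M (7 so far).
No other element is forced above T by the given relations, so the count is 7.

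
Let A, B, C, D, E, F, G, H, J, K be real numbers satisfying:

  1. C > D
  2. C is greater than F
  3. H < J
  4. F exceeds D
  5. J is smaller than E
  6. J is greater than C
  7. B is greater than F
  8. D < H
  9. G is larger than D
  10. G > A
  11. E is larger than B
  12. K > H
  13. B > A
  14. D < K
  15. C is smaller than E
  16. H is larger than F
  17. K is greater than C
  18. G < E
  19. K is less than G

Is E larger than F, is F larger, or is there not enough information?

E

Chaining the given relations: F < H < K < G < E.
So E is larger.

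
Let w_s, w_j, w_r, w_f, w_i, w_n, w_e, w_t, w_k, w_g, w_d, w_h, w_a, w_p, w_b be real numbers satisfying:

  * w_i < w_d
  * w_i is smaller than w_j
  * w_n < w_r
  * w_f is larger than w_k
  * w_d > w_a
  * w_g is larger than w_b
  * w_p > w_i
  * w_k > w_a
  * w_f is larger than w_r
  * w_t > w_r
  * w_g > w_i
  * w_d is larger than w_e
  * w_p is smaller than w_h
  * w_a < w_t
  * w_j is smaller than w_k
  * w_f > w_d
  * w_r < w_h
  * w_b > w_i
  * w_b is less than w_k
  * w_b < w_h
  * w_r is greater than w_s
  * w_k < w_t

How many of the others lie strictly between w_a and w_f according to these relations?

Chaining upward from w_a reaches: w_k, w_d, w_t.
Chaining downward from w_f reaches: w_i, w_j, w_n, w_s, w_b, w_r, w_e, w_k, w_d.
Strictly between w_a and w_f are those in both lists: w_k, w_d — 2 elements.

2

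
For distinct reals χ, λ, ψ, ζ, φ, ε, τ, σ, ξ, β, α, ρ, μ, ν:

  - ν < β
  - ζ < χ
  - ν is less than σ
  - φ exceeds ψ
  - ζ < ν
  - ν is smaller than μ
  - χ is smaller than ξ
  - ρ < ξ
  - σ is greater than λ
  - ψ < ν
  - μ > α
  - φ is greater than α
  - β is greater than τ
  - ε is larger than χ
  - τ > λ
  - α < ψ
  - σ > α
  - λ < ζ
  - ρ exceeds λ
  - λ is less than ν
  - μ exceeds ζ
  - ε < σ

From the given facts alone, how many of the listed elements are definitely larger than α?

From α the given relations immediately reach ψ, μ, φ, σ.
From those, ν — 5 in total.
From those, β — 6 in total.
Nothing else is reachable above α; 6 in all.

6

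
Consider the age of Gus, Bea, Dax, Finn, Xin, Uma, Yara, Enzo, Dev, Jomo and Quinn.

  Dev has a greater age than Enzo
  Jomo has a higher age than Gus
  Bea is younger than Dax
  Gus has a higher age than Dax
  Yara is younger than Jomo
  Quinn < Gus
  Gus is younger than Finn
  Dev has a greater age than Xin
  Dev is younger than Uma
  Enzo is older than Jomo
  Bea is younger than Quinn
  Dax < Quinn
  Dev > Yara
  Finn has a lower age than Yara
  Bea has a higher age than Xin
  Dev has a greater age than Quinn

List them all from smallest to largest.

Each adjacent pair is fixed by a given relation: Xin < Bea; Bea < Dax; Dax < Quinn; Quinn < Gus; Gus < Finn; Finn < Yara; Yara < Jomo; Jomo < Enzo; Enzo < Dev; Dev < Uma. Chaining them end to end gives the full order.

Xin < Bea < Dax < Quinn < Gus < Finn < Yara < Jomo < Enzo < Dev < Uma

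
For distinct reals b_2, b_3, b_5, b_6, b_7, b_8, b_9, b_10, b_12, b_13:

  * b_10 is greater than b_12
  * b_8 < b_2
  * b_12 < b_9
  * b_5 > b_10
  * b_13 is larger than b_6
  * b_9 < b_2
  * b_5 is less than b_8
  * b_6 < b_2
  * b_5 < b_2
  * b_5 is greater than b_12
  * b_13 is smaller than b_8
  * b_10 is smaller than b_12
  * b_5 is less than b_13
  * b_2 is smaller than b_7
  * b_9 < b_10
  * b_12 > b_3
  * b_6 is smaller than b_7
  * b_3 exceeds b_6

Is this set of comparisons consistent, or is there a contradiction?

inconsistent

Chaining the given relations yields b_12 < b_9 < b_10, so b_12 < b_10. But one relation states b_10 < b_12. These cannot both hold.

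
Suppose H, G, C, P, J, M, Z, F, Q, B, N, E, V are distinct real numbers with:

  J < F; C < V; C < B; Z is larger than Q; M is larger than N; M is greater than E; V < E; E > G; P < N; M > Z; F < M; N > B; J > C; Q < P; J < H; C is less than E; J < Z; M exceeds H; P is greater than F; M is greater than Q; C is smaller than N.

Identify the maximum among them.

Chaining downward from M: directly below it, Q, H, Z, F, N, E; then C, J, B, G, V, P.
That covers every other element, and nothing is given above M, so M is the maximum.

M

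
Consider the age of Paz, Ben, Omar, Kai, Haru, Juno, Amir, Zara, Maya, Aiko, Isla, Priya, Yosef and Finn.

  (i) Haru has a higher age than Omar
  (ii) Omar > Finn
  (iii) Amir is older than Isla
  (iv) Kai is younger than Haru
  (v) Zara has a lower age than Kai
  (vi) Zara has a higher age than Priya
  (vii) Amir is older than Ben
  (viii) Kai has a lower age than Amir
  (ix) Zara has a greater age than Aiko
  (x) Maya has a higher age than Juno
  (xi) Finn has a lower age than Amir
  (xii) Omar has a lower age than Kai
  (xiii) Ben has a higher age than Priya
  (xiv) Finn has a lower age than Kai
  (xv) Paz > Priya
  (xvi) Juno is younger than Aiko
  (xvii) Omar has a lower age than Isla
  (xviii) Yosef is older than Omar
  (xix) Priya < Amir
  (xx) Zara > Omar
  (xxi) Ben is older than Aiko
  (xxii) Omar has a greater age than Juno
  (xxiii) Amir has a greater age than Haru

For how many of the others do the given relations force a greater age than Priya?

6

The elements the relations force above Priya are Paz, Zara, Ben, Kai, Haru, Amir — no chain reaches any other.
That is 6.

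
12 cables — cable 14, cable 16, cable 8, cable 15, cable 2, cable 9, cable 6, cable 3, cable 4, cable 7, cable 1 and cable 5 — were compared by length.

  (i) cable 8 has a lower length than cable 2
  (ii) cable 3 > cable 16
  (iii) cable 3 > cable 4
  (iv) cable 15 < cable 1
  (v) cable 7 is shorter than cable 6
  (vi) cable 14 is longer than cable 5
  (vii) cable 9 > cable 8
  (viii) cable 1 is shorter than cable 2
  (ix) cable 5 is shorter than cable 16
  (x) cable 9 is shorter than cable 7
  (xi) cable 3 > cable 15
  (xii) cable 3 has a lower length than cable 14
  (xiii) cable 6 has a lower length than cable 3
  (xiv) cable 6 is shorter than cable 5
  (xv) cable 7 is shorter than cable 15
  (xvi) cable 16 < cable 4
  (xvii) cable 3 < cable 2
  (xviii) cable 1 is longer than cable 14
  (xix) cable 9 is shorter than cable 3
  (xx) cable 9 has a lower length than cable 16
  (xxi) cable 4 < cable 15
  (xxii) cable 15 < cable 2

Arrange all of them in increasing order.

cable 8 < cable 9 < cable 7 < cable 6 < cable 5 < cable 16 < cable 4 < cable 15 < cable 3 < cable 14 < cable 1 < cable 2

Each adjacent pair is fixed by a given relation: cable 8 < cable 9; cable 9 < cable 7; cable 7 < cable 6; cable 6 < cable 5; cable 5 < cable 16; cable 16 < cable 4; cable 4 < cable 15; cable 15 < cable 3; cable 3 < cable 14; cable 14 < cable 1; cable 1 < cable 2. Chaining them end to end gives the full order.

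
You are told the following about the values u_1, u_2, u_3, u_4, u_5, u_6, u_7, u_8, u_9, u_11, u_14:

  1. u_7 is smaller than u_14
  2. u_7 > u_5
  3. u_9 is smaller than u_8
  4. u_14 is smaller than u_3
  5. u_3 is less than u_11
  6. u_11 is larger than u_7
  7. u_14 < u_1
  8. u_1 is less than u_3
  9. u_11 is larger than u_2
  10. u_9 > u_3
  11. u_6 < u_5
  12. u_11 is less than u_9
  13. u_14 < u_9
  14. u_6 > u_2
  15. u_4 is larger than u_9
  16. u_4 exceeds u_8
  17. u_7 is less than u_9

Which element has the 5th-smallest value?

u_14

Chaining the given pairs: u_2 < u_6 < u_5 < u_7 < u_14 < u_1 < u_3 < u_11 < u_9 < u_8 < u_4.
The 5th smallest is u_14.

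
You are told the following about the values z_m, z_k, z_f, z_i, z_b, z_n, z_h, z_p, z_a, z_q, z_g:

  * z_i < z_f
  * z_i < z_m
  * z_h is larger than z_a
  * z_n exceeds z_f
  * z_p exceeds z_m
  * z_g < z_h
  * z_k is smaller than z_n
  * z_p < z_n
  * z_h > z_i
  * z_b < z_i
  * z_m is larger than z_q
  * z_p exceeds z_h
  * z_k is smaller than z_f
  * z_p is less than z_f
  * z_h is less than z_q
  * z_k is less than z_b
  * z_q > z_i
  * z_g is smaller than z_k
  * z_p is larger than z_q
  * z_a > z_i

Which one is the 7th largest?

z_a

Piecing the relations together gives one ordering: z_g < z_k < z_b < z_i < z_a < z_h < z_q < z_m < z_p < z_f < z_n.
Counting 7 from the largest end gives z_a.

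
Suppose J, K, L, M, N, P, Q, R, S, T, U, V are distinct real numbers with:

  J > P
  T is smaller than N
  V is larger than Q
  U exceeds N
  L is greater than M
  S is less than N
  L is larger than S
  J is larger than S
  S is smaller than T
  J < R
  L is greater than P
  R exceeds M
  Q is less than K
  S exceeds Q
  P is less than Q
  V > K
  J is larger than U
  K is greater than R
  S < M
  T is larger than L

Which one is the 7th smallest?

Piecing the relations together gives one ordering: P < Q < S < M < L < T < N < U < J < R < K < V.
Counting 7 from the smallest end gives N.

N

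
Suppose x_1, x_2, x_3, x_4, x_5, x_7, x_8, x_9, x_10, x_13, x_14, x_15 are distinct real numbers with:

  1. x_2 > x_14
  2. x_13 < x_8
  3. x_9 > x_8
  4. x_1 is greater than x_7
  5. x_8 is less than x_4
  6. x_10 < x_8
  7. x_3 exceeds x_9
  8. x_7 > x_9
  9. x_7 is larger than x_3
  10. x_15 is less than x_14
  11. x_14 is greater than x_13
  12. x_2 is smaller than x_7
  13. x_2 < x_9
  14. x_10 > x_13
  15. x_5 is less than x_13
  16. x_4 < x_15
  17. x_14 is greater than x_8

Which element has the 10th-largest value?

x_10

The consecutive relations fix a unique order: x_5 < x_13 < x_10 < x_8 < x_4 < x_15 < x_14 < x_2 < x_9 < x_3 < x_7 < x_1.
The 10th largest is x_10.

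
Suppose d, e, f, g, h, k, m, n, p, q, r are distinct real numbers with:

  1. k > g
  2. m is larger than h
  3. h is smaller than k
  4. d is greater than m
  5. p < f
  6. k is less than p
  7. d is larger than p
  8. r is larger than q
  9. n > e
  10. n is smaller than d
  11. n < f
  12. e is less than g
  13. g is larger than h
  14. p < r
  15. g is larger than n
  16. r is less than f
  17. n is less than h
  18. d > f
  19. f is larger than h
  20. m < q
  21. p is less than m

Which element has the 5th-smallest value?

k

Chaining the given pairs: e < n < h < g < k < p < m < q < r < f < d.
The 5th smallest is k.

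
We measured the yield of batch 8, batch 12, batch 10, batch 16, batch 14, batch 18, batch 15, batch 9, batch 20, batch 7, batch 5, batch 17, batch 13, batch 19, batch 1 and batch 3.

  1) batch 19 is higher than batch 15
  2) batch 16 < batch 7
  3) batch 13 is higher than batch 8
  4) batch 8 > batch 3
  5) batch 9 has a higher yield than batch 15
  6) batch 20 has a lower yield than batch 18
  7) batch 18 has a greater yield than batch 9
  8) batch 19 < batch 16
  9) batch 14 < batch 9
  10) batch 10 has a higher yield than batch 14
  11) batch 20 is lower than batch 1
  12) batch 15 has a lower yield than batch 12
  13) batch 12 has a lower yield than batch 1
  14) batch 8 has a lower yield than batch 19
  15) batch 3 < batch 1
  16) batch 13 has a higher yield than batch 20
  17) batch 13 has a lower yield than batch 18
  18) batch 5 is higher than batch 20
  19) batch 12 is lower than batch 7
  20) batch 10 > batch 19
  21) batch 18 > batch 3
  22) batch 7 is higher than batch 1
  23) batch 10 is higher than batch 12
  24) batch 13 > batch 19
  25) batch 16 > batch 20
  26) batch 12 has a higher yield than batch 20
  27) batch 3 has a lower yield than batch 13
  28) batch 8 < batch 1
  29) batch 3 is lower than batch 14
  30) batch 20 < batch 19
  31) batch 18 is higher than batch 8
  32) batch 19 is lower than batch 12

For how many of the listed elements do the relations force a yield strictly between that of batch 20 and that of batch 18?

2

The relations place batch 20 below batch 18. An element lies strictly between them when it is forced above batch 20 and also forced below batch 18.
Above batch 20: {batch 19, batch 13, batch 12, batch 10, batch 5, batch 1, batch 16, batch 7}. Below batch 18: {batch 3, batch 15, batch 8, batch 19, batch 13, batch 14, batch 9}.
Intersection: {batch 19, batch 13} — 2.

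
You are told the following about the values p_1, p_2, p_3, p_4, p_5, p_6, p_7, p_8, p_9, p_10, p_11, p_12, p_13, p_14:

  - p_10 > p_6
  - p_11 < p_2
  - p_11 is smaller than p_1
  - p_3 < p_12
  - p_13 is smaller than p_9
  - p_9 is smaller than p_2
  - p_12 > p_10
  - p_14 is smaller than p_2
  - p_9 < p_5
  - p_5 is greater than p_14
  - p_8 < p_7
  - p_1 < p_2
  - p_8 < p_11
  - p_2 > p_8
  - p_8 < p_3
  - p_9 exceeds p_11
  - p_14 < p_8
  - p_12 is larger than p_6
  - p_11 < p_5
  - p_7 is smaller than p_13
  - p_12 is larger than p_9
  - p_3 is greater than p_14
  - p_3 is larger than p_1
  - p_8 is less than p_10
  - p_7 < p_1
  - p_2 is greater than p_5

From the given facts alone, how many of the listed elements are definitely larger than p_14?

11

The elements the relations force above p_14 are p_8, p_7, p_13, p_11, p_9, p_5, p_1, p_3, p_2, p_10, p_12 — no chain reaches any other.
That is 11.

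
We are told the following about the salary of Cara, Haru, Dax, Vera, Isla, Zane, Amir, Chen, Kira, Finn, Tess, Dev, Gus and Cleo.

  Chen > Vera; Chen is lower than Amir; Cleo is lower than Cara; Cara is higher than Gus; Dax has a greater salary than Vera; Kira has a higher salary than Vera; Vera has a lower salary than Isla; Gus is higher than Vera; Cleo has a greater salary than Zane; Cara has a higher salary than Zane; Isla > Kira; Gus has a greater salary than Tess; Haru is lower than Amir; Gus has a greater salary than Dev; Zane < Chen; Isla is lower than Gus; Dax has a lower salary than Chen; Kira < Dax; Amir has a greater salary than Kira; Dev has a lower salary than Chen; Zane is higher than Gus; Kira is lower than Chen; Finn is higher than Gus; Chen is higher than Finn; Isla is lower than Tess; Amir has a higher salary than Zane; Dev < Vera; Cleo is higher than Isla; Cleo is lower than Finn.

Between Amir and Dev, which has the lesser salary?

Following the relations from Dev: Dev < Vera < Kira < Isla < Tess < Gus < Zane < Cleo < Finn < Chen < Amir.
So Dev < Amir; Dev is the lower of the two.

Dev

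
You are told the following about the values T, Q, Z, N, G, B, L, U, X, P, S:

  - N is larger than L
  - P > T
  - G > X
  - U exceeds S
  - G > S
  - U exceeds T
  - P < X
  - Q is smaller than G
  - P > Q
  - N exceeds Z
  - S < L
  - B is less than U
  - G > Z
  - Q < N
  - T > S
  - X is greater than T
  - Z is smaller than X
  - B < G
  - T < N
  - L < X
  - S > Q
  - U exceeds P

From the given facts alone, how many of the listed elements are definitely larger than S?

Directly above S: T, L, U, G.
One step further: P, N, X (7 so far).
Nothing else is reachable above S; 7 in all.

7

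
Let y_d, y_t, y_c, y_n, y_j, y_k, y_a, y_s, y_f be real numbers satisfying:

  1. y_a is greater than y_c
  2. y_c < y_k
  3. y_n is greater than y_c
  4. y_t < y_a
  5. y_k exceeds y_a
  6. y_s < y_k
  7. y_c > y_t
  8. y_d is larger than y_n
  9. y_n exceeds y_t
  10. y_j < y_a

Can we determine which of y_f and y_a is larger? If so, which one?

Following every chain through y_f: nothing is chained to y_f.
y_a is not reached, and no chain runs the other way from y_a to y_f.
So the given relations leave the order of y_f and y_a undetermined.

undetermined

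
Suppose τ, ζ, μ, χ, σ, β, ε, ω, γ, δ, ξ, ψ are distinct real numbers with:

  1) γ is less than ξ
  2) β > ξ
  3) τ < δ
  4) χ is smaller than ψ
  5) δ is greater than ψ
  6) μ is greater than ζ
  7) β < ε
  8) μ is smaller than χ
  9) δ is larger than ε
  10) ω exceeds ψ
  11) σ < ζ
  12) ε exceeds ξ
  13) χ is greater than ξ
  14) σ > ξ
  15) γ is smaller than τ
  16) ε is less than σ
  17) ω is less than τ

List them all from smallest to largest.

γ < ξ < β < ε < σ < ζ < μ < χ < ψ < ω < τ < δ

Each adjacent pair is fixed by a given relation: γ < ξ; ξ < β; β < ε; ε < σ; σ < ζ; ζ < μ; μ < χ; χ < ψ; ψ < ω; ω < τ; τ < δ. Chaining them end to end gives the full order.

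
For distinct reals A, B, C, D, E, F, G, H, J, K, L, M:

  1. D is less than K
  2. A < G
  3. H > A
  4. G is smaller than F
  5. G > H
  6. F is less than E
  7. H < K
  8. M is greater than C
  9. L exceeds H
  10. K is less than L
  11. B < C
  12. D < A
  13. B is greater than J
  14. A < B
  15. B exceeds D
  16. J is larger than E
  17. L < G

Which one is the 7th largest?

G

Piecing the relations together gives one ordering: D < A < H < K < L < G < F < E < J < B < C < M.
Counting 7 from the largest end gives G.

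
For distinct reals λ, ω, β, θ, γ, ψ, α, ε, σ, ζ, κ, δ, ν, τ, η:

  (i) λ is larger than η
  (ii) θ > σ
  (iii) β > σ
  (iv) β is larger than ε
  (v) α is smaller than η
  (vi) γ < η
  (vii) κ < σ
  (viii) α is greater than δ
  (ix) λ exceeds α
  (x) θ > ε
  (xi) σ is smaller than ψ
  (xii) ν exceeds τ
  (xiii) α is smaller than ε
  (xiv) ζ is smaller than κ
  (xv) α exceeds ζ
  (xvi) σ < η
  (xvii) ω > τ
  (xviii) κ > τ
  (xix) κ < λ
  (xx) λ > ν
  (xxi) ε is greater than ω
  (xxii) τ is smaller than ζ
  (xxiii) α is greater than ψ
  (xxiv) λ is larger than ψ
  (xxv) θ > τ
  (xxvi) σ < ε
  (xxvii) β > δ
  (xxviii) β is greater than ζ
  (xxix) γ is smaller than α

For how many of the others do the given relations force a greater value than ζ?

From ζ the given relations immediately reach κ, α, β.
From those, σ, η, λ, ε — 7 in total.
From those, ψ, θ — 9 in total.
No other element is forced above ζ by the given relations, so the count is 9.

9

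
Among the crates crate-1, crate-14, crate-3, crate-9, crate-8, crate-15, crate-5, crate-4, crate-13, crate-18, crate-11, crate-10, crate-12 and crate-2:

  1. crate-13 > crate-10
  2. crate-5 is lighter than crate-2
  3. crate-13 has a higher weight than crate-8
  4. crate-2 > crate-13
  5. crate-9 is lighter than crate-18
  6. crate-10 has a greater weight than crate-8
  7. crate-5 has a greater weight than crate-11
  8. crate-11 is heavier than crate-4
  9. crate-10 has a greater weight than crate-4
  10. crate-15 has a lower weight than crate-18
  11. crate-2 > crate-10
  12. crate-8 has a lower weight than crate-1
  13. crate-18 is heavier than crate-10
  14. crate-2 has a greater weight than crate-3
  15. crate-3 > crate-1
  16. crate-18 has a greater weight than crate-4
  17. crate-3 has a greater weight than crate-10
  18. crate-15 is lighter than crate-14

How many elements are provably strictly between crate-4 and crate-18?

1

Chaining upward from crate-4 reaches: crate-11, crate-10, crate-13, crate-5, crate-3, crate-2.
Chaining downward from crate-18 reaches: crate-9, crate-8, crate-10, crate-15.
Strictly between crate-4 and crate-18 are those in both lists: crate-10 — 1 element.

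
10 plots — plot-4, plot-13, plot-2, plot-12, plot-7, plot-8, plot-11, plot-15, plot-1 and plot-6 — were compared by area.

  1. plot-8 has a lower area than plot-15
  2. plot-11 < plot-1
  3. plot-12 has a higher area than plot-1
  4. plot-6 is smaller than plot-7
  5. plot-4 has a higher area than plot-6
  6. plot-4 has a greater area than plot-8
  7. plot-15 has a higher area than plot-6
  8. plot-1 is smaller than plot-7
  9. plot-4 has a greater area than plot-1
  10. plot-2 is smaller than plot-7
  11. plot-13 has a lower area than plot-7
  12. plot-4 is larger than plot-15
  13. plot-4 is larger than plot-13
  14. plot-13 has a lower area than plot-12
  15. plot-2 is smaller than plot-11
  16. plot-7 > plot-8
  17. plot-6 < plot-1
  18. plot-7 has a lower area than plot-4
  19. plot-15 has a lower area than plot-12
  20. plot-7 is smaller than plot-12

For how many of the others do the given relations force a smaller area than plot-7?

The elements the relations force below plot-7 are plot-2, plot-11, plot-13, plot-6, plot-8, plot-1 — no chain reaches any other.
That is 6.

6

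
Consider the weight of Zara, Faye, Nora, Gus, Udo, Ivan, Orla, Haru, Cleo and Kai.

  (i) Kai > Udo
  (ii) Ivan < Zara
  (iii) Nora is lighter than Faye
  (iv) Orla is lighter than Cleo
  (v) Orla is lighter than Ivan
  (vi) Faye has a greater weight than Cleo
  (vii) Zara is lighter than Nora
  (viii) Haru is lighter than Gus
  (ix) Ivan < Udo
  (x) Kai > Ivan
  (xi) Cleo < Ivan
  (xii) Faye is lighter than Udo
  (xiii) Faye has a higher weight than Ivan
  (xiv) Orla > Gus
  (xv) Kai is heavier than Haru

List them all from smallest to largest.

Haru < Gus < Orla < Cleo < Ivan < Zara < Nora < Faye < Udo < Kai

Each adjacent pair is fixed by a given relation: Haru < Gus; Gus < Orla; Orla < Cleo; Cleo < Ivan; Ivan < Zara; Zara < Nora; Nora < Faye; Faye < Udo; Udo < Kai. Chaining them end to end gives the full order.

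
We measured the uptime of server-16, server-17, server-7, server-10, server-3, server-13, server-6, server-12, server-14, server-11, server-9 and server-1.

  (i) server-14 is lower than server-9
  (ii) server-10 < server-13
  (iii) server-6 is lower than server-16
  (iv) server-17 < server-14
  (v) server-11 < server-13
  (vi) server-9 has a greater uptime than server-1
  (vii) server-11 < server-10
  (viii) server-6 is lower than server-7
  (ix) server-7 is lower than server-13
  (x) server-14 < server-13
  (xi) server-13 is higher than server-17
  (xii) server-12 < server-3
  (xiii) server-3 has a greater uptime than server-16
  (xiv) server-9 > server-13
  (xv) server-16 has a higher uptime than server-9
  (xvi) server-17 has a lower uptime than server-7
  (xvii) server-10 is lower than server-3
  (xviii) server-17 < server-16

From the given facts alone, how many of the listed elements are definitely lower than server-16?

Directly below server-16: server-6, server-17, server-9.
One step further: server-14, server-1, server-13 (6 so far).
One step further: server-11, server-7, server-10 (9 so far).
Nothing else is reachable below server-16; 9 in all.

9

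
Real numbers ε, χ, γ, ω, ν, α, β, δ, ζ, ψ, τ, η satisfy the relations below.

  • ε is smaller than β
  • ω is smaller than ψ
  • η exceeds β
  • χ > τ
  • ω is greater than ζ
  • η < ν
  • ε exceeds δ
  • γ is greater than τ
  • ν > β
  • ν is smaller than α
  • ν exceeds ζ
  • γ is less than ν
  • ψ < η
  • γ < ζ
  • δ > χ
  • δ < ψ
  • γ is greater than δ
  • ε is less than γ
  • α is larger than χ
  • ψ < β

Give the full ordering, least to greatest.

τ < χ < δ < ε < γ < ζ < ω < ψ < β < η < ν < α

The consecutive links are each given: τ < χ; χ < δ; δ < ε; ε < γ; γ < ζ; ζ < ω; ω < ψ; ψ < β; β < η; η < ν; ν < α.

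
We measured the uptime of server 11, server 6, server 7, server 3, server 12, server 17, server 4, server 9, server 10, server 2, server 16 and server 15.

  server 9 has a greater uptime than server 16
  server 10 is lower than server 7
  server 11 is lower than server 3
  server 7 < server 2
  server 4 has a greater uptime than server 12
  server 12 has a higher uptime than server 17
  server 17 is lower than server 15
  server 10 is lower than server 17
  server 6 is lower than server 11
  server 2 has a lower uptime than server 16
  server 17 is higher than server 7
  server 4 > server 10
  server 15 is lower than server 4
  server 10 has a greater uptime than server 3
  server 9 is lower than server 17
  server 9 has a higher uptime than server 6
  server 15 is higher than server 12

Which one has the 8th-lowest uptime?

server 9

The consecutive relations fix a unique order: server 6 < server 11 < server 3 < server 10 < server 7 < server 2 < server 16 < server 9 < server 17 < server 12 < server 15 < server 4.
The 8th smallest is server 9.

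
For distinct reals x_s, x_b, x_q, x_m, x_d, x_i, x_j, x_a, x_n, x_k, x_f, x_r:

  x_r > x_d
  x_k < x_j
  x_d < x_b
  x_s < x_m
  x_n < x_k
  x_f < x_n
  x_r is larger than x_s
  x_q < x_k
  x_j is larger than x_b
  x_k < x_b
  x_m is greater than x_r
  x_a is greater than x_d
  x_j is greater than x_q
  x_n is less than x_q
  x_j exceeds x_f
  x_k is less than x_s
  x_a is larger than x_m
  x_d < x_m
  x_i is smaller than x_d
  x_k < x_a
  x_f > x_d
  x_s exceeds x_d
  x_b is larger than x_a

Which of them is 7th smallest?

x_s

Chaining the given pairs: x_i < x_d < x_f < x_n < x_q < x_k < x_s < x_r < x_m < x_a < x_b < x_j.
Counting 7 from the smallest end gives x_s.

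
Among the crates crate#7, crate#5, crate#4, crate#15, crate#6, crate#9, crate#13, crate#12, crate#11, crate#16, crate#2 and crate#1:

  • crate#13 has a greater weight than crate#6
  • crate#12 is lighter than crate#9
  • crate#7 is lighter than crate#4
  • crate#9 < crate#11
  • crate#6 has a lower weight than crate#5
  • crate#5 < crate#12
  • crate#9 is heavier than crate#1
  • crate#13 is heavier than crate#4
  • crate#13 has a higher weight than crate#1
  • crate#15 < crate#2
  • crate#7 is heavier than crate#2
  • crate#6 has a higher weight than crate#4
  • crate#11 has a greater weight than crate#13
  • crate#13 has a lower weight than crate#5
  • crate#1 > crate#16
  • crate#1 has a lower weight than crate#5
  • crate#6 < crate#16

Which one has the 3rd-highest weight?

Chaining the given pairs: crate#15 < crate#2 < crate#7 < crate#4 < crate#6 < crate#16 < crate#1 < crate#13 < crate#5 < crate#12 < crate#9 < crate#11.
The 3rd largest is crate#12.

crate#12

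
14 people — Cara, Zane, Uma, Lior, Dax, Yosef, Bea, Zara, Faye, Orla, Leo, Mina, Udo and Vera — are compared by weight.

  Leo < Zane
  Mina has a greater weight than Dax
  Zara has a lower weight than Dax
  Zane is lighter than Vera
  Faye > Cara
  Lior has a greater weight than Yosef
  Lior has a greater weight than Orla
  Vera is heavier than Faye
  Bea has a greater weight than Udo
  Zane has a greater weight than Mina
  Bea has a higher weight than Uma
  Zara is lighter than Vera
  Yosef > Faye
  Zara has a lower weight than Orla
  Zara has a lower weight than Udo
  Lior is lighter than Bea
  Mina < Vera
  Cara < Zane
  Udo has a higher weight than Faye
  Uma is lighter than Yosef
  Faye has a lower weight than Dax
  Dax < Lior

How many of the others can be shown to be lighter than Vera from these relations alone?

Directly below Vera: Faye, Zara, Mina, Zane.
One step further: Cara, Dax, Leo (7 so far).
No other element is forced below Vera by the given relations, so the count is 7.

7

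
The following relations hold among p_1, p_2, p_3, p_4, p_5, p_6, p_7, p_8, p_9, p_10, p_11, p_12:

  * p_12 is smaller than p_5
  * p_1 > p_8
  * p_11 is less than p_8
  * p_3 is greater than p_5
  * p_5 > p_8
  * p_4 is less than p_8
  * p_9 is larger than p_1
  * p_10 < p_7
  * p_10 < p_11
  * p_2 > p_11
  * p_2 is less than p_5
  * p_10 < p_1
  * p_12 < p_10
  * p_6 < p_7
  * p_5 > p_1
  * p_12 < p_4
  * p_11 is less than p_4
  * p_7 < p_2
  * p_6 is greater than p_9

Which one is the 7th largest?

p_1

Piecing the relations together gives one ordering: p_12 < p_10 < p_11 < p_4 < p_8 < p_1 < p_9 < p_6 < p_7 < p_2 < p_5 < p_3.
Counting 7 from the largest end gives p_1.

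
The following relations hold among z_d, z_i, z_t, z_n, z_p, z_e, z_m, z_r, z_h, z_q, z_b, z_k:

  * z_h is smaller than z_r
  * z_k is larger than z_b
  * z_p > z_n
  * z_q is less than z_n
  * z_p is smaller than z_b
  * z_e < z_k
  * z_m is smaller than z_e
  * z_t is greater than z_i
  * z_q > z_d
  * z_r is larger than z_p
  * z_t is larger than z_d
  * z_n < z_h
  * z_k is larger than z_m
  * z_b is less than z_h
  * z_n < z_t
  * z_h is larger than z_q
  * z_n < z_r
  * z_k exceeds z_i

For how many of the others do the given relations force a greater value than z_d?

Directly above z_d: z_q, z_t.
One step further: z_n, z_h (4 so far).
One step further: z_p, z_r (6 so far).
One step further: z_b (7 so far).
One step further: z_k (8 so far).
No other element is forced above z_d by the given relations, so the count is 8.

8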